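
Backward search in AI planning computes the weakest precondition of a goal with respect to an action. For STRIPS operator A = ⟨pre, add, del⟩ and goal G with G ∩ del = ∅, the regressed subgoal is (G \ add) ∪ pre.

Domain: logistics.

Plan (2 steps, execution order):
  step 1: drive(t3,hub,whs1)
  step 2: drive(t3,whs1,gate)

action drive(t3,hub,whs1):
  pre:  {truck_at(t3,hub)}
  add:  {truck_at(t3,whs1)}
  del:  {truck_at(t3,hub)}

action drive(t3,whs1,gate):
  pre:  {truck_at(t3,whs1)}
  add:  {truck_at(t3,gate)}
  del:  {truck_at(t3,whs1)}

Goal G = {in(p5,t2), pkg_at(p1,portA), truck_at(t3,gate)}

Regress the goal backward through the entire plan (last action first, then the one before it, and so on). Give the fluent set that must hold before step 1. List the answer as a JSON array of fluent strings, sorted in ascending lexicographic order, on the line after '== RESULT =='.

Regress step by step:
  through step 2 (drive(t3,whs1,gate)): drop {truck_at(t3,gate)}, keep {in(p5,t2), pkg_at(p1,portA)}, require {truck_at(t3,whs1)}
    → {in(p5,t2), pkg_at(p1,portA), truck_at(t3,whs1)}
  through step 1 (drive(t3,hub,whs1)): drop {truck_at(t3,whs1)}, keep {in(p5,t2), pkg_at(p1,portA)}, require {truck_at(t3,hub)}
    → {in(p5,t2), pkg_at(p1,portA), truck_at(t3,hub)}

== RESULT ==
["in(p5,t2)", "pkg_at(p1,portA)", "truck_at(t3,hub)"]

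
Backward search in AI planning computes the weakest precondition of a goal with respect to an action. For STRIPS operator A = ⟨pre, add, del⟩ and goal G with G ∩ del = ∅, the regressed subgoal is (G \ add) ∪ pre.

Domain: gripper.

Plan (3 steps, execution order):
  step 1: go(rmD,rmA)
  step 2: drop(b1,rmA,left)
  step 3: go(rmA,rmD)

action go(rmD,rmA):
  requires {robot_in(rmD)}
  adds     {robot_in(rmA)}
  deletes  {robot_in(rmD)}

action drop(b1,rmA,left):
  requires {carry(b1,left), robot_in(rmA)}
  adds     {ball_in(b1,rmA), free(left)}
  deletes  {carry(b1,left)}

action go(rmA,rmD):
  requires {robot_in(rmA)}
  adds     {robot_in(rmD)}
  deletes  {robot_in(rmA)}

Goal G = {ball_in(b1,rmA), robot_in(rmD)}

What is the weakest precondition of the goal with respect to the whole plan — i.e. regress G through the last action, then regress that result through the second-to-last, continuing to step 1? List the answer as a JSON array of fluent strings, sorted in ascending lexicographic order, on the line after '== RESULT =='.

Work backward from the goal:
  through step 3 (go(rmA,rmD)): drop {robot_in(rmD)}, keep {ball_in(b1,rmA)}, require {robot_in(rmA)}
    → {ball_in(b1,rmA), robot_in(rmA)}
  through step 2 (drop(b1,rmA,left)): drop {ball_in(b1,rmA)}, keep {robot_in(rmA)}, require {carry(b1,left), robot_in(rmA)}
    → {carry(b1,left), robot_in(rmA)}
  through step 1 (go(rmD,rmA)): drop {robot_in(rmA)}, keep {carry(b1,left)}, require {robot_in(rmD)}
    → {carry(b1,left), robot_in(rmD)}

== RESULT ==
["carry(b1,left)", "robot_in(rmD)"]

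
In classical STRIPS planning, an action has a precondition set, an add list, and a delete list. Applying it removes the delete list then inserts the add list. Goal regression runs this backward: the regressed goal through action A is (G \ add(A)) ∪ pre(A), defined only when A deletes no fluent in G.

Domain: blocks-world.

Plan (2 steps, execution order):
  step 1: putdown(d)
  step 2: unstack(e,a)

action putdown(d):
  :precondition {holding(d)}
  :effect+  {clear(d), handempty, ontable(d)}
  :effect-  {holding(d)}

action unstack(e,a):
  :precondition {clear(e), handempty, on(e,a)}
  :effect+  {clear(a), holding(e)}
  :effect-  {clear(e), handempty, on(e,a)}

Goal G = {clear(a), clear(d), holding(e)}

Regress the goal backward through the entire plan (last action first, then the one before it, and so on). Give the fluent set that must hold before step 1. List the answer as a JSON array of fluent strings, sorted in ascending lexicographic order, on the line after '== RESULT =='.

Work backward from the goal:
  through step 2 (unstack(e,a)): drop {clear(a), holding(e)}, keep {clear(d)}, require {clear(e), handempty, on(e,a)}
    → {clear(d), clear(e), handempty, on(e,a)}
  through step 1 (putdown(d)): drop {clear(d), handempty}, keep {clear(e), on(e,a)}, require {holding(d)}
    → {clear(e), holding(d), on(e,a)}

== RESULT ==
["clear(e)", "holding(d)", "on(e,a)"]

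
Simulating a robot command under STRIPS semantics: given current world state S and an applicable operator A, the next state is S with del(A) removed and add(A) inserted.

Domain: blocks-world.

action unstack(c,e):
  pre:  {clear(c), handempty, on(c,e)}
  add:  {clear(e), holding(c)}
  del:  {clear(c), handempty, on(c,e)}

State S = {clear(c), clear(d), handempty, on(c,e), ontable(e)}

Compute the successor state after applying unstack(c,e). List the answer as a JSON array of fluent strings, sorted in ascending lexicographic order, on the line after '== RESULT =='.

Compute (S \ del) ∪ add:
  pre ⊆ S: {clear(c), handempty, on(c,e)} ⊆ S  — applicable
  S \ del = {clear(d), ontable(e)}
  ∪ add   = {clear(d), clear(e), holding(c), ontable(e)}

== RESULT ==
["clear(d)", "clear(e)", "holding(c)", "ontable(e)"]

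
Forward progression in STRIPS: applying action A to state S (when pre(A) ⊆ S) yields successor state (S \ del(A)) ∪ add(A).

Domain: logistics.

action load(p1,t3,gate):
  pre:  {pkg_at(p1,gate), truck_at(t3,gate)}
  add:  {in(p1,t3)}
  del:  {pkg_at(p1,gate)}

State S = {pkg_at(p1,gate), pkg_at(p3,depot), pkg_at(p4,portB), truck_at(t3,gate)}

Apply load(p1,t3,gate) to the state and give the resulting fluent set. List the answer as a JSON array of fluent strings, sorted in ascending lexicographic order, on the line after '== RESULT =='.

Compute (S \ del) ∪ add:
  pre ⊆ S: {pkg_at(p1,gate), truck_at(t3,gate)} ⊆ S  — applicable
  S \ del = {pkg_at(p3,depot), pkg_at(p4,portB), truck_at(t3,gate)}
  ∪ add   = {in(p1,t3), pkg_at(p3,depot), pkg_at(p4,portB), truck_at(t3,gate)}

== RESULT ==
["in(p1,t3)", "pkg_at(p3,depot)", "pkg_at(p4,portB)", "truck_at(t3,gate)"]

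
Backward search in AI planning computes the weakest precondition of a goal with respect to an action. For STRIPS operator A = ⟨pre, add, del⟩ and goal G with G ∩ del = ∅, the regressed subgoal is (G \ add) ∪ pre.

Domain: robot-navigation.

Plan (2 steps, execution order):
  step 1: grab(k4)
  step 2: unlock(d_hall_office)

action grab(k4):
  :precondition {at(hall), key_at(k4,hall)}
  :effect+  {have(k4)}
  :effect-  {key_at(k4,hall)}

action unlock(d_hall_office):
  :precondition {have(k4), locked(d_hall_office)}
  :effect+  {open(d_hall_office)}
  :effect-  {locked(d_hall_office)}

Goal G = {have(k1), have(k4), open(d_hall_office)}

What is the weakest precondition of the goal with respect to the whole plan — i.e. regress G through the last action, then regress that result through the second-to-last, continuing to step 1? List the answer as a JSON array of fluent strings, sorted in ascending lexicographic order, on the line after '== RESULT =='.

Regress step by step:
  through step 2 (unlock(d_hall_office)): drop {open(d_hall_office)}, keep {have(k1), have(k4)}, require {have(k4), locked(d_hall_office)}
    → {have(k1), have(k4), locked(d_hall_office)}
  through step 1 (grab(k4)): drop {have(k4)}, keep {have(k1), locked(d_hall_office)}, require {at(hall), key_at(k4,hall)}
    → {at(hall), have(k1), key_at(k4,hall), locked(d_hall_office)}

== RESULT ==
["at(hall)", "have(k1)", "key_at(k4,hall)", "locked(d_hall_office)"]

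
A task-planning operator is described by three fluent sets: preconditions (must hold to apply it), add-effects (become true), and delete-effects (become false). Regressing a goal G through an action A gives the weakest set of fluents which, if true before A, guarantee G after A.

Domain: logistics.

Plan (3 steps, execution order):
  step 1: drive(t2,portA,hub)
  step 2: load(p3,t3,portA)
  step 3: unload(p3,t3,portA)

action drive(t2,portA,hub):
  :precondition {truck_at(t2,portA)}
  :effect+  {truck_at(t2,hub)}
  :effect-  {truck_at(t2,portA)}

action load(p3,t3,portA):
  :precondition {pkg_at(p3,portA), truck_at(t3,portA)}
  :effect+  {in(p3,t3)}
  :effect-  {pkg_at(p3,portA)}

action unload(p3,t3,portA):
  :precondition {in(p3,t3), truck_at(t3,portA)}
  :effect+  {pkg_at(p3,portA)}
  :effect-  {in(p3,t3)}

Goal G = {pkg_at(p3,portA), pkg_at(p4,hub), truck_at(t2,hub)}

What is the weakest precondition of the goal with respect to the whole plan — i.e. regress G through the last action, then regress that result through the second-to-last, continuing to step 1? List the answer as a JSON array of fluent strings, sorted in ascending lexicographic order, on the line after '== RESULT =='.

Regress step by step:
  through step 3 (unload(p3,t3,portA)): drop {pkg_at(p3,portA)}, keep {pkg_at(p4,hub), truck_at(t2,hub)}, require {in(p3,t3), truck_at(t3,portA)}
    → {in(p3,t3), pkg_at(p4,hub), truck_at(t2,hub), truck_at(t3,portA)}
  through step 2 (load(p3,t3,portA)): drop {in(p3,t3)}, keep {pkg_at(p4,hub), truck_at(t2,hub), truck_at(t3,portA)}, require {pkg_at(p3,portA), truck_at(t3,portA)}
    → {pkg_at(p3,portA), pkg_at(p4,hub), truck_at(t2,hub), truck_at(t3,portA)}
  through step 1 (drive(t2,portA,hub)): drop {truck_at(t2,hub)}, keep {pkg_at(p3,portA), pkg_at(p4,hub), truck_at(t3,portA)}, require {truck_at(t2,portA)}
    → {pkg_at(p3,portA), pkg_at(p4,hub), truck_at(t2,portA), truck_at(t3,portA)}

== RESULT ==
["pkg_at(p3,portA)", "pkg_at(p4,hub)", "truck_at(t2,portA)", "truck_at(t3,portA)"]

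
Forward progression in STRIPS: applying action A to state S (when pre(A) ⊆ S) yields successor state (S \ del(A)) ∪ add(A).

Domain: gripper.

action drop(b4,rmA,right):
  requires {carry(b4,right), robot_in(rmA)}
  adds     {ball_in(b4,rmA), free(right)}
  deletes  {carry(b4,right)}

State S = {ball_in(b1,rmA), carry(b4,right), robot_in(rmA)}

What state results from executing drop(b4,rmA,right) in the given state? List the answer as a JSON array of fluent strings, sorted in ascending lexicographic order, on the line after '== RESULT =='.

Progress:
  pre ⊆ S: {carry(b4,right), robot_in(rmA)} ⊆ S  — applicable
  S \ del = {ball_in(b1,rmA), robot_in(rmA)}
  ∪ add   = {ball_in(b1,rmA), ball_in(b4,rmA), free(right), robot_in(rmA)}

== RESULT ==
["ball_in(b1,rmA)", "ball_in(b4,rmA)", "free(right)", "robot_in(rmA)"]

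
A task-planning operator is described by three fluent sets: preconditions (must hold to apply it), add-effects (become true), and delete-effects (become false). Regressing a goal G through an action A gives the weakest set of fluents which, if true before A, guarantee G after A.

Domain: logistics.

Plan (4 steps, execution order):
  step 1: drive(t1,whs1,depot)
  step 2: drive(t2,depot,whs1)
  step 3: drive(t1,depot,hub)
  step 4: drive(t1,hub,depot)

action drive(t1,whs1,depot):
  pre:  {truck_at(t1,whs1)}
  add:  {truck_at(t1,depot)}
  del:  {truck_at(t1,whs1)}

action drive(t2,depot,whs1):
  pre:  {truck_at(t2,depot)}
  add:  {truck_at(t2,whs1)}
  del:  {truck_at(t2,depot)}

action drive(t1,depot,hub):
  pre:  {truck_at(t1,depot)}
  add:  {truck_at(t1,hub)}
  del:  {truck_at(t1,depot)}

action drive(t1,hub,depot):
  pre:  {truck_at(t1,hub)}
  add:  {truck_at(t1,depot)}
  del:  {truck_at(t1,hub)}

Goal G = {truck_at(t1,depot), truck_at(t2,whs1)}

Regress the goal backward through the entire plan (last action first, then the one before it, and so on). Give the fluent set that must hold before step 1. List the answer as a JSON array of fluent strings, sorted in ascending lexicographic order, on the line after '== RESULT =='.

Work backward from the goal:
  through step 4 (drive(t1,hub,depot)): drop {truck_at(t1,depot)}, keep {truck_at(t2,whs1)}, require {truck_at(t1,hub)}
    → {truck_at(t1,hub), truck_at(t2,whs1)}
  through step 3 (drive(t1,depot,hub)): drop {truck_at(t1,hub)}, keep {truck_at(t2,whs1)}, require {truck_at(t1,depot)}
    → {truck_at(t1,depot), truck_at(t2,whs1)}
  through step 2 (drive(t2,depot,whs1)): drop {truck_at(t2,whs1)}, keep {truck_at(t1,depot)}, require {truck_at(t2,depot)}
    → {truck_at(t1,depot), truck_at(t2,depot)}
  through step 1 (drive(t1,whs1,depot)): drop {truck_at(t1,depot)}, keep {truck_at(t2,depot)}, require {truck_at(t1,whs1)}
    → {truck_at(t1,whs1), truck_at(t2,depot)}

== RESULT ==
["truck_at(t1,whs1)", "truck_at(t2,depot)"]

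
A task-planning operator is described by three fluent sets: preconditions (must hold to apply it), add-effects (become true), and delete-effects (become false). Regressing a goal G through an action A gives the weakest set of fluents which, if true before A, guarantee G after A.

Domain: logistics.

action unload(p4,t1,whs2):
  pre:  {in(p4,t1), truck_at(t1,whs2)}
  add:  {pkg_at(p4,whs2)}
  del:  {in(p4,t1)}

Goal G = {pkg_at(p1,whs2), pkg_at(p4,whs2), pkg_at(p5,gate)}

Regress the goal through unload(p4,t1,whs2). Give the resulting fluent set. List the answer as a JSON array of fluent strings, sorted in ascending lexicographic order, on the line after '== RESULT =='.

Compute (G \ add) ∪ pre:
  G ∩ del = {}  (empty — regression defined)
  G \ add = {pkg_at(p1,whs2), pkg_at(p4,whs2), pkg_at(p5,gate)} \ {pkg_at(p4,whs2)} = {pkg_at(p1,whs2), pkg_at(p5,gate)}
  ∪ pre   = {pkg_at(p1,whs2), pkg_at(p5,gate)} ∪ {in(p4,t1), truck_at(t1,whs2)}
          = {in(p4,t1), pkg_at(p1,whs2), pkg_at(p5,gate), truck_at(t1,whs2)}

== RESULT ==
["in(p4,t1)", "pkg_at(p1,whs2)", "pkg_at(p5,gate)", "truck_at(t1,whs2)"]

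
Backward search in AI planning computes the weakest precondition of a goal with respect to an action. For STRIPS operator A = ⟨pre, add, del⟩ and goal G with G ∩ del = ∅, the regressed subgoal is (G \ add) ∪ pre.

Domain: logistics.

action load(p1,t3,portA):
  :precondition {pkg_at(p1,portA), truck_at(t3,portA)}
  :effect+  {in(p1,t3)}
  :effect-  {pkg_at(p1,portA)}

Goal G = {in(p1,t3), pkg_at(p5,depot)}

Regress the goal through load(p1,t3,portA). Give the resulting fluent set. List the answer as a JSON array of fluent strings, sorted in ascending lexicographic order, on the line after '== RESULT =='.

Compute (G \ add) ∪ pre:
  G ∩ del = {}  (empty — regression defined)
  G \ add = {in(p1,t3), pkg_at(p5,depot)} \ {in(p1,t3)} = {pkg_at(p5,depot)}
  ∪ pre   = {pkg_at(p5,depot)} ∪ {pkg_at(p1,portA), truck_at(t3,portA)}
          = {pkg_at(p1,portA), pkg_at(p5,depot), truck_at(t3,portA)}

== RESULT ==
["pkg_at(p1,portA)", "pkg_at(p5,depot)", "truck_at(t3,portA)"]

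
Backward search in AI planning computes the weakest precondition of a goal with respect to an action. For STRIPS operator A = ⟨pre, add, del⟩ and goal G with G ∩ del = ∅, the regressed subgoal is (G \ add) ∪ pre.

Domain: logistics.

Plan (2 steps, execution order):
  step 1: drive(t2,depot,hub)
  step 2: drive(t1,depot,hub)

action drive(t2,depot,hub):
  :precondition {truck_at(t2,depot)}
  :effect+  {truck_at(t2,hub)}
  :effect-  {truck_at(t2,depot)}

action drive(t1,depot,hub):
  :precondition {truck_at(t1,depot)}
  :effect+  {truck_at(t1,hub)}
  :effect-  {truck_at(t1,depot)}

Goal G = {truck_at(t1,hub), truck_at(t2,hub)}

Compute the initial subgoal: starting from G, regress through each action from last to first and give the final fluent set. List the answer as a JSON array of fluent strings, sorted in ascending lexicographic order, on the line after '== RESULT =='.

Regress step by step:
  through step 2 (drive(t1,depot,hub)): drop {truck_at(t1,hub)}, keep {truck_at(t2,hub)}, require {truck_at(t1,depot)}
    → {truck_at(t1,depot), truck_at(t2,hub)}
  through step 1 (drive(t2,depot,hub)): drop {truck_at(t2,hub)}, keep {truck_at(t1,depot)}, require {truck_at(t2,depot)}
    → {truck_at(t1,depot), truck_at(t2,depot)}

== RESULT ==
["truck_at(t1,depot)", "truck_at(t2,depot)"]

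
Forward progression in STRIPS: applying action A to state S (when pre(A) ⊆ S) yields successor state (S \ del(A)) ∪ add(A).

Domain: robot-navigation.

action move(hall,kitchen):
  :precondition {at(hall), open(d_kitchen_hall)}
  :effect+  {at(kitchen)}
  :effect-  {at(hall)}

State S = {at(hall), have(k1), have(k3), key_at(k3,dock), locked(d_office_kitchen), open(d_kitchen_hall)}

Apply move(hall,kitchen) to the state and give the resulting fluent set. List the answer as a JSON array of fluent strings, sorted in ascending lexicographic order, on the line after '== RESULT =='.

Progress:
  pre ⊆ S: {at(hall), open(d_kitchen_hall)} ⊆ S  — applicable
  S \ del = {have(k1), have(k3), key_at(k3,dock), locked(d_office_kitchen), open(d_kitchen_hall)}
  ∪ add   = {at(kitchen), have(k1), have(k3), key_at(k3,dock), locked(d_office_kitchen), open(d_kitchen_hall)}

== RESULT ==
["at(kitchen)", "have(k1)", "have(k3)", "key_at(k3,dock)", "locked(d_office_kitchen)", "open(d_kitchen_hall)"]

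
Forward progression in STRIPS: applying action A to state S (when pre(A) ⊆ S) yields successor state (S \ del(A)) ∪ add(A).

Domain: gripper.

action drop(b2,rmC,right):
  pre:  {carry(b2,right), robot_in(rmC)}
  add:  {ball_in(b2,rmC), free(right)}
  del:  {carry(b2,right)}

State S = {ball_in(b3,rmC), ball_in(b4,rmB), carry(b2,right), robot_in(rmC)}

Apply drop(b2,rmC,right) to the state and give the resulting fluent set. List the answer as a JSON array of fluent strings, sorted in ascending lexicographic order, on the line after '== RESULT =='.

Compute (S \ del) ∪ add:
  pre ⊆ S: {carry(b2,right), robot_in(rmC)} ⊆ S  — applicable
  S \ del = {ball_in(b3,rmC), ball_in(b4,rmB), robot_in(rmC)}
  ∪ add   = {ball_in(b2,rmC), ball_in(b3,rmC), ball_in(b4,rmB), free(right), robot_in(rmC)}

== RESULT ==
["ball_in(b2,rmC)", "ball_in(b3,rmC)", "ball_in(b4,rmB)", "free(right)", "robot_in(rmC)"]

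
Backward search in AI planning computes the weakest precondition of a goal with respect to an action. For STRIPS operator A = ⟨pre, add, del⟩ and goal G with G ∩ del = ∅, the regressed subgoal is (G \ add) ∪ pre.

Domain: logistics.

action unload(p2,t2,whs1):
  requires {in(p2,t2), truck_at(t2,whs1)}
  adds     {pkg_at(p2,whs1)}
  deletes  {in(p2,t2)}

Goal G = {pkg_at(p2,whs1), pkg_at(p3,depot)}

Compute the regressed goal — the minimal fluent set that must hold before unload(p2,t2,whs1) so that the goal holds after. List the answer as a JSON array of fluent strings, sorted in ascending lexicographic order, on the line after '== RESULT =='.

Regress:
  G ∩ del = {}  (empty — regression defined)
  G \ add = {pkg_at(p2,whs1), pkg_at(p3,depot)} \ {pkg_at(p2,whs1)} = {pkg_at(p3,depot)}
  ∪ pre   = {pkg_at(p3,depot)} ∪ {in(p2,t2), truck_at(t2,whs1)}
          = {in(p2,t2), pkg_at(p3,depot), truck_at(t2,whs1)}

== RESULT ==
["in(p2,t2)", "pkg_at(p3,depot)", "truck_at(t2,whs1)"]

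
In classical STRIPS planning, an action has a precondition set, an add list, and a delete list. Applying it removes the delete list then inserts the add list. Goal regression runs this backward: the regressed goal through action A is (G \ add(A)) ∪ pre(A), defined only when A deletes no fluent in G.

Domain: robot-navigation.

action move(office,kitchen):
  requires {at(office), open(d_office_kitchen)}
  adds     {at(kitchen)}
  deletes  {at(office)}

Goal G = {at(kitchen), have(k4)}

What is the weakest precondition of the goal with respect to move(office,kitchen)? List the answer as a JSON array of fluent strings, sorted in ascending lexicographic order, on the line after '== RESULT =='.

Compute (G \ add) ∪ pre:
  G ∩ del = {}  (empty — regression defined)
  G \ add = {at(kitchen), have(k4)} \ {at(kitchen)} = {have(k4)}
  ∪ pre   = {have(k4)} ∪ {at(office), open(d_office_kitchen)}
          = {at(office), have(k4), open(d_office_kitchen)}

== RESULT ==
["at(office)", "have(k4)", "open(d_office_kitchen)"]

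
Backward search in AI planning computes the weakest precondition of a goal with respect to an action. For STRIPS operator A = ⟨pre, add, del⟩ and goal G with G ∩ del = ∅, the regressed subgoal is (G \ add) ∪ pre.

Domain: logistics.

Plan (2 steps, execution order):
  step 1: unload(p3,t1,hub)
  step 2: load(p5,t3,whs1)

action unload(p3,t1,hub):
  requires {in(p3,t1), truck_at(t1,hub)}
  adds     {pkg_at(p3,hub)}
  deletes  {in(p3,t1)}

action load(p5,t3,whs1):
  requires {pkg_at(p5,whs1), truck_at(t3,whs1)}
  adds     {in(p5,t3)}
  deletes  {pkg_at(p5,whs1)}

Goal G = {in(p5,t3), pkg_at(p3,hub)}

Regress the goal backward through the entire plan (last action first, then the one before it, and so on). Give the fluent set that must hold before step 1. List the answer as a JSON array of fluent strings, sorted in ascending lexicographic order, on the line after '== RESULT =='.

Work backward from the goal:
  through step 2 (load(p5,t3,whs1)): drop {in(p5,t3)}, keep {pkg_at(p3,hub)}, require {pkg_at(p5,whs1), truck_at(t3,whs1)}
    → {pkg_at(p3,hub), pkg_at(p5,whs1), truck_at(t3,whs1)}
  through step 1 (unload(p3,t1,hub)): drop {pkg_at(p3,hub)}, keep {pkg_at(p5,whs1), truck_at(t3,whs1)}, require {in(p3,t1), truck_at(t1,hub)}
    → {in(p3,t1), pkg_at(p5,whs1), truck_at(t1,hub), truck_at(t3,whs1)}

== RESULT ==
["in(p3,t1)", "pkg_at(p5,whs1)", "truck_at(t1,hub)", "truck_at(t3,whs1)"]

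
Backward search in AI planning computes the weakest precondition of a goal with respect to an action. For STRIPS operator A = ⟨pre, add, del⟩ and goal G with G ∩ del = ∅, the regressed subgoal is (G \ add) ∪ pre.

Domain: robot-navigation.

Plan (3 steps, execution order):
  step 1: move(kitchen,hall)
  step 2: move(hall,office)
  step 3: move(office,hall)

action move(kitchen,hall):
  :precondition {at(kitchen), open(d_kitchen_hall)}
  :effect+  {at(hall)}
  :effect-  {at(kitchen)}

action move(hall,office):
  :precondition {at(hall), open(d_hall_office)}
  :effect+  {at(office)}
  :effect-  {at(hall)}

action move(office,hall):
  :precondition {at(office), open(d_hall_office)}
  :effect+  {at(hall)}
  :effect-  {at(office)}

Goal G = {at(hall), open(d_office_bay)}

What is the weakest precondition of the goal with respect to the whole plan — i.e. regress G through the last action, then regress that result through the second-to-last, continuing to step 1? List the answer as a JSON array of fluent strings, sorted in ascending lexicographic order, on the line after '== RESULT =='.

Regress step by step:
  through step 3 (move(office,hall)): drop {at(hall)}, keep {open(d_office_bay)}, require {at(office), open(d_hall_office)}
    → {at(office), open(d_hall_office), open(d_office_bay)}
  through step 2 (move(hall,office)): drop {at(office)}, keep {open(d_hall_office), open(d_office_bay)}, require {at(hall), open(d_hall_office)}
    → {at(hall), open(d_hall_office), open(d_office_bay)}
  through step 1 (move(kitchen,hall)): drop {at(hall)}, keep {open(d_hall_office), open(d_office_bay)}, require {at(kitchen), open(d_kitchen_hall)}
    → {at(kitchen), open(d_hall_office), open(d_kitchen_hall), open(d_office_bay)}

== RESULT ==
["at(kitchen)", "open(d_hall_office)", "open(d_kitchen_hall)", "open(d_office_bay)"]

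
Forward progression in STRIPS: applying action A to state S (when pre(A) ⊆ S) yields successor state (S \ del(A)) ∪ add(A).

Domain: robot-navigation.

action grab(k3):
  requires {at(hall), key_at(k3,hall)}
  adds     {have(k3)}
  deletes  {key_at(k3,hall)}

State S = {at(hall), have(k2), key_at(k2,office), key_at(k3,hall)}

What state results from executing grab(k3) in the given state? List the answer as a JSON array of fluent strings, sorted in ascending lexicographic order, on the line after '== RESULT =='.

Progress:
  pre ⊆ S: {at(hall), key_at(k3,hall)} ⊆ S  — applicable
  S \ del = {at(hall), have(k2), key_at(k2,office)}
  ∪ add   = {at(hall), have(k2), have(k3), key_at(k2,office)}

== RESULT ==
["at(hall)", "have(k2)", "have(k3)", "key_at(k2,office)"]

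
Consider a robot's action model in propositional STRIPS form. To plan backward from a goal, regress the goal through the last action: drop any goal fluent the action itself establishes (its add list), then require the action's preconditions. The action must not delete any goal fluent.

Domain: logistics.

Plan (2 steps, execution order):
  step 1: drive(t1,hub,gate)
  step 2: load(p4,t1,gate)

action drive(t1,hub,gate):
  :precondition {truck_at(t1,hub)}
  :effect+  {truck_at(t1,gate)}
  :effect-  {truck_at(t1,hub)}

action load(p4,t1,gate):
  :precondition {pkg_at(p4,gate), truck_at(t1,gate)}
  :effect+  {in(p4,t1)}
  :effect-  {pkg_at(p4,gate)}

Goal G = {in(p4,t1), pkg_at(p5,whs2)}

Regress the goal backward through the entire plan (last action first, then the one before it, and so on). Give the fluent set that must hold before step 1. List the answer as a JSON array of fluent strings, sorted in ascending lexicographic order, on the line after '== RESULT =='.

Regress step by step:
  through step 2 (load(p4,t1,gate)): drop {in(p4,t1)}, keep {pkg_at(p5,whs2)}, require {pkg_at(p4,gate), truck_at(t1,gate)}
    → {pkg_at(p4,gate), pkg_at(p5,whs2), truck_at(t1,gate)}
  through step 1 (drive(t1,hub,gate)): drop {truck_at(t1,gate)}, keep {pkg_at(p4,gate), pkg_at(p5,whs2)}, require {truck_at(t1,hub)}
    → {pkg_at(p4,gate), pkg_at(p5,whs2), truck_at(t1,hub)}

== RESULT ==
["pkg_at(p4,gate)", "pkg_at(p5,whs2)", "truck_at(t1,hub)"]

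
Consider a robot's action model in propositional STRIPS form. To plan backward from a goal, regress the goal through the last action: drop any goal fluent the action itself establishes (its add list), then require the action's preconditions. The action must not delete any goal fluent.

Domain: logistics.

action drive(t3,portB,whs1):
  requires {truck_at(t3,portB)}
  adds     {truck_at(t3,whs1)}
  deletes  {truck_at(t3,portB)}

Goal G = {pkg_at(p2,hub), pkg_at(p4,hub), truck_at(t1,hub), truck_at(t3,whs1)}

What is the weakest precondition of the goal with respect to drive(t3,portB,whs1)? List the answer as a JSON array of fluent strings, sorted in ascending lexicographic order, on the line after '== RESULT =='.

Compute (G \ add) ∪ pre:
  G ∩ del = {}  (empty — regression defined)
  G \ add = {pkg_at(p2,hub), pkg_at(p4,hub), truck_at(t1,hub), truck_at(t3,whs1)} \ {truck_at(t3,whs1)} = {pkg_at(p2,hub), pkg_at(p4,hub), truck_at(t1,hub)}
  ∪ pre   = {pkg_at(p2,hub), pkg_at(p4,hub), truck_at(t1,hub)} ∪ {truck_at(t3,portB)}
          = {pkg_at(p2,hub), pkg_at(p4,hub), truck_at(t1,hub), truck_at(t3,portB)}

== RESULT ==
["pkg_at(p2,hub)", "pkg_at(p4,hub)", "truck_at(t1,hub)", "truck_at(t3,portB)"]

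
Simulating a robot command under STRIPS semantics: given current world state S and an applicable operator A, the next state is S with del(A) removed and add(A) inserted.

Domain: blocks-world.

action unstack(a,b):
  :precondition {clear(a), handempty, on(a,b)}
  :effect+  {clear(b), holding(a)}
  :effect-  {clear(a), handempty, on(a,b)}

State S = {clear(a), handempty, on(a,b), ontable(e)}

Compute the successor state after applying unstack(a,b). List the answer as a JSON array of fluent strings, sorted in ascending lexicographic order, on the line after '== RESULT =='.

Progress:
  pre ⊆ S: {clear(a), handempty, on(a,b)} ⊆ S  — applicable
  S \ del = {ontable(e)}
  ∪ add   = {clear(b), holding(a), ontable(e)}

== RESULT ==
["clear(b)", "holding(a)", "ontable(e)"]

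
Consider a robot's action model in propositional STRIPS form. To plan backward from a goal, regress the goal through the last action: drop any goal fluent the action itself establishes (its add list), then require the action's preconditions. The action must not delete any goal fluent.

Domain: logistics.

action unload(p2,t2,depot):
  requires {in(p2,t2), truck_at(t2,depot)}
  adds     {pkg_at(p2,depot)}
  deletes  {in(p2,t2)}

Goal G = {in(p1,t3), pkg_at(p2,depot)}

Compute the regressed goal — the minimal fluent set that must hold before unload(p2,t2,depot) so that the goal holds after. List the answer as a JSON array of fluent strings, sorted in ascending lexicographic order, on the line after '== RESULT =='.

Compute (G \ add) ∪ pre:
  G ∩ del = {}  (empty — regression defined)
  G \ add = {in(p1,t3), pkg_at(p2,depot)} \ {pkg_at(p2,depot)} = {in(p1,t3)}
  ∪ pre   = {in(p1,t3)} ∪ {in(p2,t2), truck_at(t2,depot)}
          = {in(p1,t3), in(p2,t2), truck_at(t2,depot)}

== RESULT ==
["in(p1,t3)", "in(p2,t2)", "truck_at(t2,depot)"]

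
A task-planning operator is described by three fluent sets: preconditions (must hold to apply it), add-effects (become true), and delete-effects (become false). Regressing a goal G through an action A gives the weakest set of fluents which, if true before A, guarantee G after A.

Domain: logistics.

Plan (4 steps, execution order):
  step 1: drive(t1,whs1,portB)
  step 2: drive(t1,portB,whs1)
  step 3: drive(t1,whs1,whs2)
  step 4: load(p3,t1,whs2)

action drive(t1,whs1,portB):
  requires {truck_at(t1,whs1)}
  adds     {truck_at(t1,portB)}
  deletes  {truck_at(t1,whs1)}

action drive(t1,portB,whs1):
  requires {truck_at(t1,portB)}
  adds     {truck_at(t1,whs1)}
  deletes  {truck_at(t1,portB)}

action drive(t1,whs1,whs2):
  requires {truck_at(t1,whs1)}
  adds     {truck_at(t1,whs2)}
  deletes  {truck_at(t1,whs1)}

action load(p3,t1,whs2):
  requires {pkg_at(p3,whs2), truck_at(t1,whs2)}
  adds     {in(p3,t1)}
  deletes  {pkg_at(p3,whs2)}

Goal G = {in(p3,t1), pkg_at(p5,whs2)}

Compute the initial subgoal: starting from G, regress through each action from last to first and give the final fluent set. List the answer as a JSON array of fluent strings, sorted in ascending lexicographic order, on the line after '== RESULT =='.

Regress step by step:
  through step 4 (load(p3,t1,whs2)): drop {in(p3,t1)}, keep {pkg_at(p5,whs2)}, require {pkg_at(p3,whs2), truck_at(t1,whs2)}
    → {pkg_at(p3,whs2), pkg_at(p5,whs2), truck_at(t1,whs2)}
  through step 3 (drive(t1,whs1,whs2)): drop {truck_at(t1,whs2)}, keep {pkg_at(p3,whs2), pkg_at(p5,whs2)}, require {truck_at(t1,whs1)}
    → {pkg_at(p3,whs2), pkg_at(p5,whs2), truck_at(t1,whs1)}
  through step 2 (drive(t1,portB,whs1)): drop {truck_at(t1,whs1)}, keep {pkg_at(p3,whs2), pkg_at(p5,whs2)}, require {truck_at(t1,portB)}
    → {pkg_at(p3,whs2), pkg_at(p5,whs2), truck_at(t1,portB)}
  through step 1 (drive(t1,whs1,portB)): drop {truck_at(t1,portB)}, keep {pkg_at(p3,whs2), pkg_at(p5,whs2)}, require {truck_at(t1,whs1)}
    → {pkg_at(p3,whs2), pkg_at(p5,whs2), truck_at(t1,whs1)}

== RESULT ==
["pkg_at(p3,whs2)", "pkg_at(p5,whs2)", "truck_at(t1,whs1)"]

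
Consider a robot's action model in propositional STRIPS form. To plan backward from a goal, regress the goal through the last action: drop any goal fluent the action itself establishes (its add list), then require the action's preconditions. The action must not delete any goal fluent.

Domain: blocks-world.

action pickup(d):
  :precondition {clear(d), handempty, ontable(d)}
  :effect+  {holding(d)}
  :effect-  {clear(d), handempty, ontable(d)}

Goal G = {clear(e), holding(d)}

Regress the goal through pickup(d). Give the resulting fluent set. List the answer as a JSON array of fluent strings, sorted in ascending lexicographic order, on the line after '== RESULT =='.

Regress:
  G ∩ del = {}  (empty — regression defined)
  G \ add = {clear(e), holding(d)} \ {holding(d)} = {clear(e)}
  ∪ pre   = {clear(e)} ∪ {clear(d), handempty, ontable(d)}
          = {clear(d), clear(e), handempty, ontable(d)}

== RESULT ==
["clear(d)", "clear(e)", "handempty", "ontable(d)"]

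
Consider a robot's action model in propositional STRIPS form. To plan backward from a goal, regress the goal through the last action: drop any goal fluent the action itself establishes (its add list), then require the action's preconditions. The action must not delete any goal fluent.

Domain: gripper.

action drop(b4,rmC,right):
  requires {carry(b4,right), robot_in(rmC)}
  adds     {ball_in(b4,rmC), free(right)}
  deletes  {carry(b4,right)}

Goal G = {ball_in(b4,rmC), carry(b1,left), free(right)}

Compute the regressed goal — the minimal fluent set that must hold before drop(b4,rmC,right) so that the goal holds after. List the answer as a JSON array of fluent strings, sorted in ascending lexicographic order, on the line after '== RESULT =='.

Regress:
  G ∩ del = {}  (empty — regression defined)
  G \ add = {ball_in(b4,rmC), carry(b1,left), free(right)} \ {ball_in(b4,rmC), free(right)} = {carry(b1,left)}
  ∪ pre   = {carry(b1,left)} ∪ {carry(b4,right), robot_in(rmC)}
          = {carry(b1,left), carry(b4,right), robot_in(rmC)}

== RESULT ==
["carry(b1,left)", "carry(b4,right)", "robot_in(rmC)"]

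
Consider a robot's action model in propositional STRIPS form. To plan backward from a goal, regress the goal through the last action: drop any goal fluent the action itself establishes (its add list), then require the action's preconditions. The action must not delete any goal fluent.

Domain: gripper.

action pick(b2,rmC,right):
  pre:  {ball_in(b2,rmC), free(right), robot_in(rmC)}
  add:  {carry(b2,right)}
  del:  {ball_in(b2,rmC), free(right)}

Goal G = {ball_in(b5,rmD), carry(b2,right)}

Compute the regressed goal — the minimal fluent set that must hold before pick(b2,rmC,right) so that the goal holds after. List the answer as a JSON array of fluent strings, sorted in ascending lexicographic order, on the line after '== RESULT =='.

Compute (G \ add) ∪ pre:
  G ∩ del = {}  (empty — regression defined)
  G \ add = {ball_in(b5,rmD), carry(b2,right)} \ {carry(b2,right)} = {ball_in(b5,rmD)}
  ∪ pre   = {ball_in(b5,rmD)} ∪ {ball_in(b2,rmC), free(right), robot_in(rmC)}
          = {ball_in(b2,rmC), ball_in(b5,rmD), free(right), robot_in(rmC)}

== RESULT ==
["ball_in(b2,rmC)", "ball_in(b5,rmD)", "free(right)", "robot_in(rmC)"]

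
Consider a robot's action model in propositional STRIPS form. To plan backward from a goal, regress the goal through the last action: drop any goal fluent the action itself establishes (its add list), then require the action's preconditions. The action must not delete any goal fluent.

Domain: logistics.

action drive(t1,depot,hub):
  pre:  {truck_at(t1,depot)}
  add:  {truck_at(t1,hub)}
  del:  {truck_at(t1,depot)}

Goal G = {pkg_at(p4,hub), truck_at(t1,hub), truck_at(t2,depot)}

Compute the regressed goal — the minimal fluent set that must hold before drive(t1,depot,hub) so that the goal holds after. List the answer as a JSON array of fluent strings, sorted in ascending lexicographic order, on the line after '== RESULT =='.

Regress:
  G ∩ del = {}  (empty — regression defined)
  G \ add = {pkg_at(p4,hub), truck_at(t1,hub), truck_at(t2,depot)} \ {truck_at(t1,hub)} = {pkg_at(p4,hub), truck_at(t2,depot)}
  ∪ pre   = {pkg_at(p4,hub), truck_at(t2,depot)} ∪ {truck_at(t1,depot)}
          = {pkg_at(p4,hub), truck_at(t1,depot), truck_at(t2,depot)}

== RESULT ==
["pkg_at(p4,hub)", "truck_at(t1,depot)", "truck_at(t2,depot)"]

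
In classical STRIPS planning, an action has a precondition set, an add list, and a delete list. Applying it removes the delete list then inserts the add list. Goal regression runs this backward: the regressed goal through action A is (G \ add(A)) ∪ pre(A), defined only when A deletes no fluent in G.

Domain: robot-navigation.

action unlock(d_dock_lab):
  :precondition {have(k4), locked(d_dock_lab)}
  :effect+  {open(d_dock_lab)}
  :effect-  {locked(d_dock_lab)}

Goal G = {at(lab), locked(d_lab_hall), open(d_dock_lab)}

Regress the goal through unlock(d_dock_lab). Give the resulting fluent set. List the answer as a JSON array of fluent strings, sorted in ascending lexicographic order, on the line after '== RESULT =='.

Regress:
  G ∩ del = {}  (empty — regression defined)
  G \ add = {at(lab), locked(d_lab_hall), open(d_dock_lab)} \ {open(d_dock_lab)} = {at(lab), locked(d_lab_hall)}
  ∪ pre   = {at(lab), locked(d_lab_hall)} ∪ {have(k4), locked(d_dock_lab)}
          = {at(lab), have(k4), locked(d_dock_lab), locked(d_lab_hall)}

== RESULT ==
["at(lab)", "have(k4)", "locked(d_dock_lab)", "locked(d_lab_hall)"]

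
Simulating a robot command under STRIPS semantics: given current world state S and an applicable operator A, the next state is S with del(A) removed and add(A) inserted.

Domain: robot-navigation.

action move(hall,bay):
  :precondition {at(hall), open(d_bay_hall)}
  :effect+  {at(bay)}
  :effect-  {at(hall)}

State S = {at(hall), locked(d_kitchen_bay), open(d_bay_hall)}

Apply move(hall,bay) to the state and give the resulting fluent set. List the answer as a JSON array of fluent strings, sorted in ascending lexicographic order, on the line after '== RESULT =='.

Compute (S \ del) ∪ add:
  pre ⊆ S: {at(hall), open(d_bay_hall)} ⊆ S  — applicable
  S \ del = {locked(d_kitchen_bay), open(d_bay_hall)}
  ∪ add   = {at(bay), locked(d_kitchen_bay), open(d_bay_hall)}

== RESULT ==
["at(bay)", "locked(d_kitchen_bay)", "open(d_bay_hall)"]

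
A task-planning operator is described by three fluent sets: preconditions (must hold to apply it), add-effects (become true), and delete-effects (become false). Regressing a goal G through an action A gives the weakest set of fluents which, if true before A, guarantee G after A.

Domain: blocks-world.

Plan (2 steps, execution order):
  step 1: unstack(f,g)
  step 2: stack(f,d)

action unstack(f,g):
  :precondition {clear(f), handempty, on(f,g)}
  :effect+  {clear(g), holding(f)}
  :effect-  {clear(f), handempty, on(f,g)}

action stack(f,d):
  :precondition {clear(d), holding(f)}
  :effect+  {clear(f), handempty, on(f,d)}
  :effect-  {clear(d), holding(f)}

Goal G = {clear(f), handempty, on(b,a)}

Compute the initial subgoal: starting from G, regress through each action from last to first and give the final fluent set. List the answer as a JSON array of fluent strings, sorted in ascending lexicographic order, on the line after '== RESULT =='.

Regress step by step:
  through step 2 (stack(f,d)): drop {clear(f), handempty}, keep {on(b,a)}, require {clear(d), holding(f)}
    → {clear(d), holding(f), on(b,a)}
  through step 1 (unstack(f,g)): drop {holding(f)}, keep {clear(d), on(b,a)}, require {clear(f), handempty, on(f,g)}
    → {clear(d), clear(f), handempty, on(b,a), on(f,g)}

== RESULT ==
["clear(d)", "clear(f)", "handempty", "on(b,a)", "on(f,g)"]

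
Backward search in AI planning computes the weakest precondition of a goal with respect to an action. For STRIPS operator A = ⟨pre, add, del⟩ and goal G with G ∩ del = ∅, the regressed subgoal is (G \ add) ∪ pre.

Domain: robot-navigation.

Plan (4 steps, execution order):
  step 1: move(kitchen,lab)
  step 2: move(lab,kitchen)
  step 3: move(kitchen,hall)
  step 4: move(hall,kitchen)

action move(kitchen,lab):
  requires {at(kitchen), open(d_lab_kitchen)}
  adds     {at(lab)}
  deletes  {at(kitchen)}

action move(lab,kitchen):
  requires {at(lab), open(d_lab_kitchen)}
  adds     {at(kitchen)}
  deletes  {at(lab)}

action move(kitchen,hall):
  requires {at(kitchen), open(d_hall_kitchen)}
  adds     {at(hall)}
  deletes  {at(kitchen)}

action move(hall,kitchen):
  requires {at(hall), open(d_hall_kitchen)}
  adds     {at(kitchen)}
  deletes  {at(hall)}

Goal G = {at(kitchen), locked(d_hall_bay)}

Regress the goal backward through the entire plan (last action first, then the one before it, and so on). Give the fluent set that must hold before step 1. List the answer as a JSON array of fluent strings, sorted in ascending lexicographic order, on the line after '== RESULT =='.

Work backward from the goal:
  through step 4 (move(hall,kitchen)): drop {at(kitchen)}, keep {locked(d_hall_bay)}, require {at(hall), open(d_hall_kitchen)}
    → {at(hall), locked(d_hall_bay), open(d_hall_kitchen)}
  through step 3 (move(kitchen,hall)): drop {at(hall)}, keep {locked(d_hall_bay), open(d_hall_kitchen)}, require {at(kitchen), open(d_hall_kitchen)}
    → {at(kitchen), locked(d_hall_bay), open(d_hall_kitchen)}
  through step 2 (move(lab,kitchen)): drop {at(kitchen)}, keep {locked(d_hall_bay), open(d_hall_kitchen)}, require {at(lab), open(d_lab_kitchen)}
    → {at(lab), locked(d_hall_bay), open(d_hall_kitchen), open(d_lab_kitchen)}
  through step 1 (move(kitchen,lab)): drop {at(lab)}, keep {locked(d_hall_bay), open(d_hall_kitchen), open(d_lab_kitchen)}, require {at(kitchen), open(d_lab_kitchen)}
    → {at(kitchen), locked(d_hall_bay), open(d_hall_kitchen), open(d_lab_kitchen)}

== RESULT ==
["at(kitchen)", "locked(d_hall_bay)", "open(d_hall_kitchen)", "open(d_lab_kitchen)"]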